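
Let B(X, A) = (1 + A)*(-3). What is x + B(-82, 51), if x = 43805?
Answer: 43649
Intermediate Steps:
B(X, A) = -3 - 3*A
x + B(-82, 51) = 43805 + (-3 - 3*51) = 43805 + (-3 - 153) = 43805 - 156 = 43649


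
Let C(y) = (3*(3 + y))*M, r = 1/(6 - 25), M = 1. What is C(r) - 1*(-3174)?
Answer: 60474/19 ≈ 3182.8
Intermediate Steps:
r = -1/19 (r = 1/(-19) = -1/19 ≈ -0.052632)
C(y) = 9 + 3*y (C(y) = (3*(3 + y))*1 = (9 + 3*y)*1 = 9 + 3*y)
C(r) - 1*(-3174) = (9 + 3*(-1/19)) - 1*(-3174) = (9 - 3/19) + 3174 = 168/19 + 3174 = 60474/19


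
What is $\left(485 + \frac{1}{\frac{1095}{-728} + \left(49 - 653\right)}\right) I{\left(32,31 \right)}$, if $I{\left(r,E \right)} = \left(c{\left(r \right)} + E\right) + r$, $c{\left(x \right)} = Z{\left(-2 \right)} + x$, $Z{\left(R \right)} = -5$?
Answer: $\frac{19241160030}{440807} \approx 43650.0$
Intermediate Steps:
$c{\left(x \right)} = -5 + x$
$I{\left(r,E \right)} = -5 + E + 2 r$ ($I{\left(r,E \right)} = \left(\left(-5 + r\right) + E\right) + r = \left(-5 + E + r\right) + r = -5 + E + 2 r$)
$\left(485 + \frac{1}{\frac{1095}{-728} + \left(49 - 653\right)}\right) I{\left(32,31 \right)} = \left(485 + \frac{1}{\frac{1095}{-728} + \left(49 - 653\right)}\right) \left(-5 + 31 + 2 \cdot 32\right) = \left(485 + \frac{1}{1095 \left(- \frac{1}{728}\right) - 604}\right) \left(-5 + 31 + 64\right) = \left(485 + \frac{1}{- \frac{1095}{728} - 604}\right) 90 = \left(485 + \frac{1}{- \frac{440807}{728}}\right) 90 = \left(485 - \frac{728}{440807}\right) 90 = \frac{213790667}{440807} \cdot 90 = \frac{19241160030}{440807}$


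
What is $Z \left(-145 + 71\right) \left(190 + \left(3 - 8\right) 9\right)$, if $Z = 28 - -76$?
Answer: $-1115920$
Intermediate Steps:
$Z = 104$ ($Z = 28 + 76 = 104$)
$Z \left(-145 + 71\right) \left(190 + \left(3 - 8\right) 9\right) = 104 \left(-145 + 71\right) \left(190 + \left(3 - 8\right) 9\right) = 104 \left(- 74 \left(190 - 45\right)\right) = 104 \left(\left(-74\right) 145\right) = 104 \left(-10730\right) = -1115920$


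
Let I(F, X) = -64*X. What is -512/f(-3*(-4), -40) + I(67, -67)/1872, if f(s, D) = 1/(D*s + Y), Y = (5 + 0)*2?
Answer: 28155148/117 ≈ 2.4064e+5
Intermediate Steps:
Y = 10 (Y = 5*2 = 10)
f(s, D) = 1/(10 + D*s) (f(s, D) = 1/(D*s + 10) = 1/(10 + D*s))
-512/f(-3*(-4), -40) + I(67, -67)/1872 = -512/(1/(10 - (-120)*(-4))) - 64*(-67)/1872 = -512/(1/(10 - 40*12)) + 4288*(1/1872) = -512/(1/(10 - 480)) + 268/117 = -512/(1/(-470)) + 268/117 = -512/(-1/470) + 268/117 = -512*(-470) + 268/117 = 240640 + 268/117 = 28155148/117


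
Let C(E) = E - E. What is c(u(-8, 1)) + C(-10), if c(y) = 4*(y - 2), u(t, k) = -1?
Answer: -12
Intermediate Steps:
C(E) = 0
c(y) = -8 + 4*y (c(y) = 4*(-2 + y) = -8 + 4*y)
c(u(-8, 1)) + C(-10) = (-8 + 4*(-1)) + 0 = (-8 - 4) + 0 = -12 + 0 = -12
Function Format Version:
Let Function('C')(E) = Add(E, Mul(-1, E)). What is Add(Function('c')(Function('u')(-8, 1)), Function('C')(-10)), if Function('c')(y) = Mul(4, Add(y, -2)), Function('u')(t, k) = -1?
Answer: -12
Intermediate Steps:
Function('C')(E) = 0
Function('c')(y) = Add(-8, Mul(4, y)) (Function('c')(y) = Mul(4, Add(-2, y)) = Add(-8, Mul(4, y)))
Add(Function('c')(Function('u')(-8, 1)), Function('C')(-10)) = Add(Add(-8, Mul(4, -1)), 0) = Add(Add(-8, -4), 0) = Add(-12, 0) = -12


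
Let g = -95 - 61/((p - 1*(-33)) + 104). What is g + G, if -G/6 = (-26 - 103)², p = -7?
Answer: -12992391/130 ≈ -99942.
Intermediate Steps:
G = -99846 (G = -6*(-26 - 103)² = -6*(-129)² = -6*16641 = -99846)
g = -12411/130 (g = -95 - 61/((-7 - 1*(-33)) + 104) = -95 - 61/((-7 + 33) + 104) = -95 - 61/(26 + 104) = -95 - 61/130 = -12411/130 ≈ -95.469)
g + G = -12411/130 - 99846 = -12992391/130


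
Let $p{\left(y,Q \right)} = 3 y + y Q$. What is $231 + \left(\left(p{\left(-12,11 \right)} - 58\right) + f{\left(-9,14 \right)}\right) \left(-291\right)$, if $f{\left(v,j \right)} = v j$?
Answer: $102663$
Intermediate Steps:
$f{\left(v,j \right)} = j v$
$p{\left(y,Q \right)} = 3 y + Q y$
$231 + \left(\left(p{\left(-12,11 \right)} - 58\right) + f{\left(-9,14 \right)}\right) \left(-291\right) = 231 + \left(\left(- 12 \left(3 + 11\right) - 58\right) + 14 \left(-9\right)\right) \left(-291\right) = 231 + \left(\left(\left(-12\right) 14 - 58\right) - 126\right) \left(-291\right) = 231 + \left(\left(-168 - 58\right) - 126\right) \left(-291\right) = 231 + \left(-226 - 126\right) \left(-291\right) = 231 - -102432 = 231 + 102432 = 102663$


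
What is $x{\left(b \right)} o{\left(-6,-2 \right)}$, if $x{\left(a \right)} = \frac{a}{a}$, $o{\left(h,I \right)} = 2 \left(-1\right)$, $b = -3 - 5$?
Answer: $-2$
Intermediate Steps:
$b = -8$
$o{\left(h,I \right)} = -2$
$x{\left(a \right)} = 1$
$x{\left(b \right)} o{\left(-6,-2 \right)} = 1 \left(-2\right) = -2$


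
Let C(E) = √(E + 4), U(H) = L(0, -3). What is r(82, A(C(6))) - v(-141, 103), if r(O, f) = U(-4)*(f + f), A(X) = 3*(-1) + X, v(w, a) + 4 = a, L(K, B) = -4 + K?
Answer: -75 - 8*√10 ≈ -100.30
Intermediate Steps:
U(H) = -4 (U(H) = -4 + 0 = -4)
C(E) = √(4 + E)
v(w, a) = -4 + a
A(X) = -3 + X
r(O, f) = -8*f (r(O, f) = -4*(f + f) = -8*f)
r(82, A(C(6))) - v(-141, 103) = -8*(-3 + √(4 + 6)) - (-4 + 103) = -8*(-3 + √10) - 1*99 = (24 - 8*√10) - 99 = -75 - 8*√10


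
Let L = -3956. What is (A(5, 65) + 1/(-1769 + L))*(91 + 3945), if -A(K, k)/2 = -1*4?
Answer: 184844764/5725 ≈ 32287.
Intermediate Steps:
A(K, k) = 8 (A(K, k) = -(-2)*4 = -2*(-4) = 8)
(A(5, 65) + 1/(-1769 + L))*(91 + 3945) = (8 + 1/(-1769 - 3956))*(91 + 3945) = (8 + 1/(-5725))*4036 = (8 - 1/5725)*4036 = (45799/5725)*4036 = 184844764/5725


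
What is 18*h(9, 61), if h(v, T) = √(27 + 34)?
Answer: 18*√61 ≈ 140.58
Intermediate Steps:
h(v, T) = √61
18*h(9, 61) = 18*√61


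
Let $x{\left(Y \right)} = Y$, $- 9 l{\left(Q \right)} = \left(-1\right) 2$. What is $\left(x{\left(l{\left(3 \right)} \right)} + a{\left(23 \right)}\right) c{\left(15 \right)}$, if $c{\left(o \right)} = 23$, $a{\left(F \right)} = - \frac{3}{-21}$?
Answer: $\frac{529}{63} \approx 8.3968$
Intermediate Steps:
$l{\left(Q \right)} = \frac{2}{9}$ ($l{\left(Q \right)} = - \frac{\left(-1\right) 2}{9} = \left(- \frac{1}{9}\right) \left(-2\right) = \frac{2}{9}$)
$a{\left(F \right)} = \frac{1}{7}$ ($a{\left(F \right)} = \left(-3\right) \left(- \frac{1}{21}\right) = \frac{1}{7}$)
$\left(x{\left(l{\left(3 \right)} \right)} + a{\left(23 \right)}\right) c{\left(15 \right)} = \left(\frac{2}{9} + \frac{1}{7}\right) 23 = \frac{23}{63} \cdot 23 = \frac{529}{63}$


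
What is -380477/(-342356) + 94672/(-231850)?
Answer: 27901032609/39687619300 ≈ 0.70302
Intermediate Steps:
-380477/(-342356) + 94672/(-231850) = -380477*(-1/342356) + 94672*(-1/231850) = 380477/342356 - 47336/115925 = 27901032609/39687619300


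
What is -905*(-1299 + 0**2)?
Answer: 1175595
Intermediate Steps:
-905*(-1299 + 0**2) = -905*(-1299 + 0) = -905*(-1299) = 1175595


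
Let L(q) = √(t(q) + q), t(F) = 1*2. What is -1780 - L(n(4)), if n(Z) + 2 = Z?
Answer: -1782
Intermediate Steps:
t(F) = 2
n(Z) = -2 + Z
L(q) = √(2 + q)
-1780 - L(n(4)) = -1780 - √(2 + (-2 + 4)) = -1780 - √(2 + 2) = -1780 - √4 = -1780 - 1*2 = -1780 - 2 = -1782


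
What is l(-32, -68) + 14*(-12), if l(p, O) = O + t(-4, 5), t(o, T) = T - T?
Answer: -236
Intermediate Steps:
t(o, T) = 0
l(p, O) = O (l(p, O) = O + 0 = O)
l(-32, -68) + 14*(-12) = -68 + 14*(-12) = -68 - 168 = -236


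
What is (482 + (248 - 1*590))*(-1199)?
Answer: -167860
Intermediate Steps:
(482 + (248 - 1*590))*(-1199) = (482 + (248 - 590))*(-1199) = (482 - 342)*(-1199) = 140*(-1199) = -167860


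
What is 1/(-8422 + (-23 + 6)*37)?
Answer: -1/9051 ≈ -0.00011049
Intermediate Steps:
1/(-8422 + (-23 + 6)*37) = 1/(-8422 - 17*37) = 1/(-8422 - 629) = 1/(-9051) = -1/9051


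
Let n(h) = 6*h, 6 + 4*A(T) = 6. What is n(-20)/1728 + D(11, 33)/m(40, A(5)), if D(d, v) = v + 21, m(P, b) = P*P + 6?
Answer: -2071/57816 ≈ -0.035821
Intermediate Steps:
A(T) = 0 (A(T) = -3/2 + (1/4)*6 = -3/2 + 3/2 = 0)
m(P, b) = 6 + P**2 (m(P, b) = P**2 + 6 = 6 + P**2)
D(d, v) = 21 + v
n(-20)/1728 + D(11, 33)/m(40, A(5)) = (6*(-20))/1728 + (21 + 33)/(6 + 40**2) = -120*1/1728 + 54/(6 + 1600) = -5/72 + 54/1606 = -5/72 + 54*(1/1606) = -5/72 + 27/803 = -2071/57816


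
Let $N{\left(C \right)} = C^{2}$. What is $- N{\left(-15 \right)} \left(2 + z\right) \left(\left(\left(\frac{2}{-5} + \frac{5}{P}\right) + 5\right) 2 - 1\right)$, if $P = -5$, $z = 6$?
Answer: $-11160$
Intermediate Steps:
$- N{\left(-15 \right)} \left(2 + z\right) \left(\left(\left(\frac{2}{-5} + \frac{5}{P}\right) + 5\right) 2 - 1\right) = - \left(-15\right)^{2} \left(2 + 6\right) \left(\left(\left(\frac{2}{-5} + \frac{5}{-5}\right) + 5\right) 2 - 1\right) = - 225 \cdot 8 \left(\left(\left(2 \left(- \frac{1}{5}\right) + 5 \left(- \frac{1}{5}\right)\right) + 5\right) 2 - 1\right) = - 225 \cdot 8 \left(\left(\left(- \frac{2}{5} - 1\right) + 5\right) 2 - 1\right) = - 225 \cdot 8 \left(\left(- \frac{7}{5} + 5\right) 2 - 1\right) = - 225 \cdot 8 \left(\frac{18}{5} \cdot 2 - 1\right) = - 225 \cdot 8 \left(\frac{36}{5} - 1\right) = - 225 \cdot 8 \cdot \frac{31}{5} = - \frac{225 \cdot 248}{5} = \left(-1\right) 11160 = -11160$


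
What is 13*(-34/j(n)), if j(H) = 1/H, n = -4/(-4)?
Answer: -442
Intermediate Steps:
n = 1 (n = -4*(-1/4) = 1)
13*(-34/j(n)) = 13*(-34/(1/1)) = 13*(-34/1) = 13*(-34*1) = 13*(-34) = -442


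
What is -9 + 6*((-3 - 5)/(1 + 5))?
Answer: -17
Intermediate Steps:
-9 + 6*((-3 - 5)/(1 + 5)) = -9 + 6*(-8/6) = -9 + 6*(-8*1/6) = -9 + 6*(-4/3) = -9 - 8 = -17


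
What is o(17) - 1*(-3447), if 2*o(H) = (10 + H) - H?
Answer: 3452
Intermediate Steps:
o(H) = 5 (o(H) = ((10 + H) - H)/2 = (½)*10 = 5)
o(17) - 1*(-3447) = 5 - 1*(-3447) = 5 + 3447 = 3452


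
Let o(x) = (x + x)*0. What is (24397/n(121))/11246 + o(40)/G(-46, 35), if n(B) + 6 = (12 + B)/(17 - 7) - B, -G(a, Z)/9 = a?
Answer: -121985/6393351 ≈ -0.019080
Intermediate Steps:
G(a, Z) = -9*a
n(B) = -24/5 - 9*B/10 (n(B) = -6 + ((12 + B)/(17 - 7) - B) = -6 + ((12 + B)/10 - B) = -6 + ((12 + B)*(⅒) - B) = -6 + ((6/5 + B/10) - B) = -6 + (6/5 - 9*B/10) = -24/5 - 9*B/10)
o(x) = 0 (o(x) = (2*x)*0 = 0)
(24397/n(121))/11246 + o(40)/G(-46, 35) = (24397/(-24/5 - 9/10*121))/11246 + 0/((-9*(-46))) = (24397/(-24/5 - 1089/10))*(1/11246) + 0/414 = (24397/(-1137/10))*(1/11246) + 0*(1/414) = (24397*(-10/1137))*(1/11246) + 0 = -243970/1137*1/11246 + 0 = -121985/6393351 + 0 = -121985/6393351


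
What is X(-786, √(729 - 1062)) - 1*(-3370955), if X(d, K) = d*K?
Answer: 3370955 - 2358*I*√37 ≈ 3.371e+6 - 14343.0*I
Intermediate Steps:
X(d, K) = K*d
X(-786, √(729 - 1062)) - 1*(-3370955) = √(729 - 1062)*(-786) - 1*(-3370955) = √(-333)*(-786) + 3370955 = (3*I*√37)*(-786) + 3370955 = -2358*I*√37 + 3370955 = 3370955 - 2358*I*√37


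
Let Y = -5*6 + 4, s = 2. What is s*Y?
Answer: -52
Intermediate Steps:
Y = -26 (Y = -30 + 4 = -26)
s*Y = 2*(-26) = -52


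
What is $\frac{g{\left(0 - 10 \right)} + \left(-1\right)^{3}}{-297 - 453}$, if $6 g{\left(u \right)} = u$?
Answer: $\frac{4}{1125} \approx 0.0035556$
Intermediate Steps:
$g{\left(u \right)} = \frac{u}{6}$
$\frac{g{\left(0 - 10 \right)} + \left(-1\right)^{3}}{-297 - 453} = \frac{\frac{0 - 10}{6} + \left(-1\right)^{3}}{-297 - 453} = \frac{\frac{0 - 10}{6} - 1}{-750} = \left(\frac{1}{6} \left(-10\right) - 1\right) \left(- \frac{1}{750}\right) = \left(- \frac{5}{3} - 1\right) \left(- \frac{1}{750}\right) = \left(- \frac{8}{3}\right) \left(- \frac{1}{750}\right) = \frac{4}{1125}$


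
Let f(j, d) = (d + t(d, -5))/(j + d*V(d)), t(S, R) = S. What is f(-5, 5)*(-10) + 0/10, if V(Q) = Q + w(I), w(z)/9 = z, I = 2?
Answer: -10/11 ≈ -0.90909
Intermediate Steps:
w(z) = 9*z
V(Q) = 18 + Q (V(Q) = Q + 9*2 = Q + 18 = 18 + Q)
f(j, d) = 2*d/(j + d*(18 + d)) (f(j, d) = (d + d)/(j + d*(18 + d)) = (2*d)/(j + d*(18 + d)) = 2*d/(j + d*(18 + d)))
f(-5, 5)*(-10) + 0/10 = (2*5/(-5 + 5*(18 + 5)))*(-10) + 0/10 = (2*5/(-5 + 5*23))*(-10) + 0*(⅒) = (2*5/(-5 + 115))*(-10) + 0 = (2*5/110)*(-10) + 0 = (2*5*(1/110))*(-10) + 0 = (1/11)*(-10) + 0 = -10/11 + 0 = -10/11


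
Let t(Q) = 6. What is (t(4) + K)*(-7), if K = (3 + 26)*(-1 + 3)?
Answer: -448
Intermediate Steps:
K = 58 (K = 29*2 = 58)
(t(4) + K)*(-7) = (6 + 58)*(-7) = 64*(-7) = -448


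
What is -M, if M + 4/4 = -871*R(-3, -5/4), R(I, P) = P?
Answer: -4351/4 ≈ -1087.8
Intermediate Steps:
M = 4351/4 (M = -1 - (-4355)/4 = -1 - 871*(-5/4) = -1 + 4355/4 = 4351/4 ≈ 1087.8)
-M = -1*4351/4 = -4351/4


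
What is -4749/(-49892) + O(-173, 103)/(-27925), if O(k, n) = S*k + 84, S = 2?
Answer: 145687529/1393234100 ≈ 0.10457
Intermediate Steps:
O(k, n) = 84 + 2*k (O(k, n) = 2*k + 84 = 84 + 2*k)
-4749/(-49892) + O(-173, 103)/(-27925) = -4749/(-49892) + (84 + 2*(-173))/(-27925) = -4749*(-1/49892) + (84 - 346)*(-1/27925) = 4749/49892 - 262*(-1/27925) = 4749/49892 + 262/27925 = 145687529/1393234100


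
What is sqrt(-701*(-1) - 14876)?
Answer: 45*I*sqrt(7) ≈ 119.06*I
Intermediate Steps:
sqrt(-701*(-1) - 14876) = sqrt(701 - 14876) = sqrt(-14175) = 45*I*sqrt(7)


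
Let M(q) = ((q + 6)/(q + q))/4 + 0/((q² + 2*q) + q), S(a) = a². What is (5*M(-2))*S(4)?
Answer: -20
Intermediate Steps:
M(q) = (6 + q)/(8*q) (M(q) = ((6 + q)/((2*q)))*(¼) + 0/(q² + 3*q) = ((6 + q)*(1/(2*q)))*(¼) + 0 = ((6 + q)/(2*q))*(¼) + 0 = (6 + q)/(8*q) + 0 = (6 + q)/(8*q))
(5*M(-2))*S(4) = (5*((⅛)*(6 - 2)/(-2)))*4² = (5*((⅛)*(-½)*4))*16 = (5*(-¼))*16 = -5/4*16 = -20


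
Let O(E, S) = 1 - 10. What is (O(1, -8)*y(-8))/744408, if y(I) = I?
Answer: 1/10339 ≈ 9.6721e-5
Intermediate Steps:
O(E, S) = -9
(O(1, -8)*y(-8))/744408 = -9*(-8)/744408 = 72*(1/744408) = 1/10339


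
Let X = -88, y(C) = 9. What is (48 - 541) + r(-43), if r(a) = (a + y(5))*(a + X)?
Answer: 3961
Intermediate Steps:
r(a) = (-88 + a)*(9 + a) (r(a) = (a + 9)*(a - 88) = (9 + a)*(-88 + a) = (-88 + a)*(9 + a))
(48 - 541) + r(-43) = (48 - 541) + (-792 + (-43)² - 79*(-43)) = -493 + (-792 + 1849 + 3397) = -493 + 4454 = 3961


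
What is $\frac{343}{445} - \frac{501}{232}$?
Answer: $- \frac{143369}{103240} \approx -1.3887$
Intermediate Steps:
$\frac{343}{445} - \frac{501}{232} = - \frac{143369}{103240}$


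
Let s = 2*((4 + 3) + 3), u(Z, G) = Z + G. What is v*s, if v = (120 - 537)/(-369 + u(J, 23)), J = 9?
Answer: 8340/337 ≈ 24.748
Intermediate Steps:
u(Z, G) = G + Z
s = 20 (s = 2*(7 + 3) = 2*10 = 20)
v = 417/337 (v = (120 - 537)/(-369 + (23 + 9)) = -417/(-369 + 32) = -417/(-337) = -417*(-1/337) = 417/337 ≈ 1.2374)
v*s = (417/337)*20 = 8340/337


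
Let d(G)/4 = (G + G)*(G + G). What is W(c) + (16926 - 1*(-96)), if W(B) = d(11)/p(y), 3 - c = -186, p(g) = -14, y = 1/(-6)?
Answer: 118186/7 ≈ 16884.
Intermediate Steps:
d(G) = 16*G² (d(G) = 4*((G + G)*(G + G)) = 4*((2*G)*(2*G)) = 4*(4*G²) = 16*G²)
y = -⅙ ≈ -0.16667
c = 189 (c = 3 - 1*(-186) = 3 + 186 = 189)
W(B) = -968/7 (W(B) = (16*11²)/(-14) = (16*121)*(-1/14) = 1936*(-1/14) = -968/7)
W(c) + (16926 - 1*(-96)) = -968/7 + (16926 - 1*(-96)) = -968/7 + (16926 + 96) = -968/7 + 17022 = 118186/7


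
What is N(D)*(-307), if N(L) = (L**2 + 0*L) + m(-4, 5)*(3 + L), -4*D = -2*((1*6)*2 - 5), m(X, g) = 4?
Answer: -46971/4 ≈ -11743.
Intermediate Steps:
D = 7/2 (D = -(-1)*((1*6)*2 - 5)/2 = -(-1)*(6*2 - 5)/2 = -(-1)*(12 - 5)/2 = -(-1)*7/2 = -1/4*(-14) = 7/2 ≈ 3.5000)
N(L) = 12 + L**2 + 4*L (N(L) = (L**2 + 0*L) + 4*(3 + L) = (L**2 + 0) + (12 + 4*L) = L**2 + (12 + 4*L) = 12 + L**2 + 4*L)
N(D)*(-307) = (12 + (7/2)**2 + 4*(7/2))*(-307) = (12 + 49/4 + 14)*(-307) = (153/4)*(-307) = -46971/4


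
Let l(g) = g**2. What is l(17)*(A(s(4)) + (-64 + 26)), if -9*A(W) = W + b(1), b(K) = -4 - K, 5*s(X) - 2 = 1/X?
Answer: -1950461/180 ≈ -10836.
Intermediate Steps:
s(X) = 2/5 + 1/(5*X) (s(X) = 2/5 + (1/X)/5 = 2/5 + 1/(5*X))
A(W) = 5/9 - W/9 (A(W) = -(W + (-4 - 1*1))/9 = -(W + (-4 - 1))/9 = -(W - 5)/9 = -(-5 + W)/9 = 5/9 - W/9)
l(17)*(A(s(4)) + (-64 + 26)) = 17**2*((5/9 - (1 + 2*4)/(45*4)) + (-64 + 26)) = 289*((5/9 - (1 + 8)/(45*4)) - 38) = 289*((5/9 - 9/(45*4)) - 38) = 289*((5/9 - 1/9*9/20) - 38) = 289*((5/9 - 1/20) - 38) = 289*(91/180 - 38) = 289*(-6749/180) = -1950461/180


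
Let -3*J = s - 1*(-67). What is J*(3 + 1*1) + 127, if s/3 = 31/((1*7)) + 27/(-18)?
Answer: 545/21 ≈ 25.952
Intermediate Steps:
s = 123/14 (s = 3*(31/((1*7)) + 27/(-18)) = 3*(31/7 + 27*(-1/18)) = 3*(31*(⅐) - 3/2) = 3*(31/7 - 3/2) = 3*(41/14) = 123/14 ≈ 8.7857)
J = -1061/42 (J = -(123/14 - 1*(-67))/3 = -(123/14 + 67)/3 = -⅓*1061/14 = -1061/42 ≈ -25.262)
J*(3 + 1*1) + 127 = -1061*(3 + 1*1)/42 + 127 = -1061*(3 + 1)/42 + 127 = -1061/42*4 + 127 = -2122/21 + 127 = 545/21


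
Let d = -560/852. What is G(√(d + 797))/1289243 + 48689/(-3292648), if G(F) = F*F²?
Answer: -48689/3292648 + 169621*√36129273/58491665667 ≈ 0.0026435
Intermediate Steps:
d = -140/213 (d = -560*1/852 = -140/213 ≈ -0.65728)
G(F) = F³
G(√(d + 797))/1289243 + 48689/(-3292648) = (√(-140/213 + 797))³/1289243 + 48689/(-3292648) = (√(169621/213))³*(1/1289243) + 48689*(-1/3292648) = (√36129273/213)³*(1/1289243) - 48689/3292648 = (169621*√36129273/45369)*(1/1289243) - 48689/3292648 = 169621*√36129273/58491665667 - 48689/3292648 = -48689/3292648 + 169621*√36129273/58491665667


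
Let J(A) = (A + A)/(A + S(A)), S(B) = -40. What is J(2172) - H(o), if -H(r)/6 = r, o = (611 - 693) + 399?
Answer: 1014852/533 ≈ 1904.0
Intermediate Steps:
o = 317 (o = -82 + 399 = 317)
H(r) = -6*r
J(A) = 2*A/(-40 + A) (J(A) = (A + A)/(A - 40) = (2*A)/(-40 + A) = 2*A/(-40 + A))
J(2172) - H(o) = 2*2172/(-40 + 2172) - (-6)*317 = 2*2172/2132 - 1*(-1902) = 2*2172*(1/2132) + 1902 = 1086/533 + 1902 = 1014852/533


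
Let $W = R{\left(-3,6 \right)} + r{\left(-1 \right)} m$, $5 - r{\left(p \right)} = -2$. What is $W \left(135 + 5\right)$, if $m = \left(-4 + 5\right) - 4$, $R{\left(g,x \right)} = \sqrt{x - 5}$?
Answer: $-2800$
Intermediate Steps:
$r{\left(p \right)} = 7$ ($r{\left(p \right)} = 5 - -2 = 5 + 2 = 7$)
$R{\left(g,x \right)} = \sqrt{-5 + x}$
$m = -3$ ($m = 1 - 4 = -3$)
$W = -20$ ($W = \sqrt{-5 + 6} + 7 \left(-3\right) = \sqrt{1} - 21 = 1 - 21 = -20$)
$W \left(135 + 5\right) = - 20 \left(135 + 5\right) = \left(-20\right) 140 = -2800$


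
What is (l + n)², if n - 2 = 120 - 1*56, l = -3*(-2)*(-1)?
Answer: 3600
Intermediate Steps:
l = -6 (l = 6*(-1) = -6)
n = 66 (n = 2 + (120 - 1*56) = 2 + (120 - 56) = 2 + 64 = 66)
(l + n)² = (-6 + 66)² = 60² = 3600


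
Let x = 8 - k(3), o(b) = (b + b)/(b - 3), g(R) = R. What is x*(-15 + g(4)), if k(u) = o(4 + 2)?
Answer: -44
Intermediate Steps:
o(b) = 2*b/(-3 + b) (o(b) = (2*b)/(-3 + b) = 2*b/(-3 + b))
k(u) = 4 (k(u) = 2*(4 + 2)/(-3 + (4 + 2)) = 2*6/(-3 + 6) = 2*6/3 = 2*6*(1/3) = 4)
x = 4 (x = 8 - 1*4 = 8 - 4 = 4)
x*(-15 + g(4)) = 4*(-15 + 4) = 4*(-11) = -44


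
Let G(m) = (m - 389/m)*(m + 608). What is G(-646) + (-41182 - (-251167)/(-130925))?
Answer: -37077909314/2225725 ≈ -16659.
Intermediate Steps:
G(m) = (608 + m)*(m - 389/m) (G(m) = (m - 389/m)*(608 + m) = (608 + m)*(m - 389/m))
G(-646) + (-41182 - (-251167)/(-130925)) = (-389 + (-646)² - 236512/(-646) + 608*(-646)) + (-41182 - (-251167)/(-130925)) = (-389 + 417316 - 236512*(-1/646) - 392768) + (-41182 - (-251167)*(-1)/130925) = (-389 + 417316 + 6224/17 - 392768) + (-41182 - 1*251167/130925) = 416927/17 + (-41182 - 251167/130925) = 416927/17 - 5392004517/130925 = -37077909314/2225725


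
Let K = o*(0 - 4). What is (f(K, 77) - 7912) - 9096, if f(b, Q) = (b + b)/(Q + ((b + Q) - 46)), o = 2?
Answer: -425204/25 ≈ -17008.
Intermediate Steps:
K = -8 (K = 2*(0 - 4) = 2*(-4) = -8)
f(b, Q) = 2*b/(-46 + b + 2*Q) (f(b, Q) = (2*b)/(Q + ((Q + b) - 46)) = (2*b)/(Q + (-46 + Q + b)) = (2*b)/(-46 + b + 2*Q) = 2*b/(-46 + b + 2*Q))
(f(K, 77) - 7912) - 9096 = (2*(-8)/(-46 - 8 + 2*77) - 7912) - 9096 = (2*(-8)/(-46 - 8 + 154) - 7912) - 9096 = (2*(-8)/100 - 7912) - 9096 = (2*(-8)*(1/100) - 7912) - 9096 = (-4/25 - 7912) - 9096 = -197804/25 - 9096 = -425204/25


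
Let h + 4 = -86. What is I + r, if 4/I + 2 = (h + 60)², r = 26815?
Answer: 12039937/449 ≈ 26815.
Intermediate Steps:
h = -90 (h = -4 - 86 = -90)
I = 2/449 (I = 4/(-2 + (-90 + 60)²) = 4/(-2 + (-30)²) = 4/(-2 + 900) = 4/898 = 4*(1/898) = 2/449 ≈ 0.0044543)
I + r = 2/449 + 26815 = 12039937/449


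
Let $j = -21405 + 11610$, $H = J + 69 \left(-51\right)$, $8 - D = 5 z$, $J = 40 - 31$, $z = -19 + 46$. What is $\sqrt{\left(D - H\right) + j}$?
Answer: $2 i \sqrt{1603} \approx 80.075 i$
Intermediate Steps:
$z = 27$
$J = 9$
$D = -127$ ($D = 8 - 5 \cdot 27 = 8 - 135 = -127$)
$H = -3510$ ($H = 9 + 69 \left(-51\right) = 9 - 3519 = -3510$)
$j = -9795$
$\sqrt{\left(D - H\right) + j} = \sqrt{\left(-127 - -3510\right) - 9795} = \sqrt{\left(-127 + 3510\right) - 9795} = \sqrt{3383 - 9795} = \sqrt{-6412} = 2 i \sqrt{1603}$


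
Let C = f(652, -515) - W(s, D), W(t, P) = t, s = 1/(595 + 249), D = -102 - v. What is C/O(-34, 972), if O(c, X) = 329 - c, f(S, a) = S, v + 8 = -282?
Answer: 183429/102124 ≈ 1.7961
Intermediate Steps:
v = -290 (v = -8 - 282 = -290)
D = 188 (D = -102 - 1*(-290) = -102 + 290 = 188)
s = 1/844 ≈ 0.0011848
C = 550287/844 (C = 652 - 1*1/844 = 652 - 1/844 = 550287/844 ≈ 652.00)
C/O(-34, 972) = 550287/(844*(329 - 1*(-34))) = 550287/(844*(329 + 34)) = (550287/844)/363 = (550287/844)*(1/363) = 183429/102124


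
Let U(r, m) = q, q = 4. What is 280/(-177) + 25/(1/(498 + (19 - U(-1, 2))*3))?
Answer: 2402495/177 ≈ 13573.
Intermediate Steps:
U(r, m) = 4
280/(-177) + 25/(1/(498 + (19 - U(-1, 2))*3)) = 280/(-177) + 25/(1/(498 + (19 - 1*4)*3)) = 280*(-1/177) + 25/(1/(498 + (19 - 4)*3)) = -280/177 + 25/(1/(498 + 15*3)) = -280/177 + 25/(1/(498 + 45)) = -280/177 + 25/(1/543) = -280/177 + 25*543 = -280/177 + 13575 = 2402495/177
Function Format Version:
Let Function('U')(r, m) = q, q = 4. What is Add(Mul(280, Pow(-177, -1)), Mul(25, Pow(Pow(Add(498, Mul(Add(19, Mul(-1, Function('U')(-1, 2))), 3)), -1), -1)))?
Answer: Rational(2402495, 177) ≈ 13573.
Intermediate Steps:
Function('U')(r, m) = 4
Add(Mul(280, Pow(-177, -1)), Mul(25, Pow(Pow(Add(498, Mul(Add(19, Mul(-1, Function('U')(-1, 2))), 3)), -1), -1))) = Add(Mul(280, Pow(-177, -1)), Mul(25, Pow(Pow(Add(498, Mul(Add(19, Mul(-1, 4)), 3)), -1), -1))) = Add(Mul(280, Rational(-1, 177)), Mul(25, Pow(Pow(Add(498, Mul(Add(19, -4), 3)), -1), -1))) = Add(Rational(-280, 177), Mul(25, Pow(Pow(Add(498, Mul(15, 3)), -1), -1))) = Add(Rational(-280, 177), Mul(25, Pow(Pow(Add(498, 45), -1), -1))) = Add(Rational(-280, 177), Mul(25, Pow(Pow(543, -1), -1))) = Add(Rational(-280, 177), Mul(25, Pow(Rational(1, 543), -1))) = Add(Rational(-280, 177), Mul(25, 543)) = Add(Rational(-280, 177), 13575) = Rational(2402495, 177)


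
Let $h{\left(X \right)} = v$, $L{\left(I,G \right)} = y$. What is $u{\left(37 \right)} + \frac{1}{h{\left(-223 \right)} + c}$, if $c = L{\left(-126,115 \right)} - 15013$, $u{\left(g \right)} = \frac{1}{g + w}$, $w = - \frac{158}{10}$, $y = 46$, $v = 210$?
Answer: $\frac{73679}{1564242} \approx 0.047102$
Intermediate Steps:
$L{\left(I,G \right)} = 46$
$w = - \frac{79}{5}$ ($w = \left(-158\right) \frac{1}{10} = - \frac{79}{5} \approx -15.8$)
$u{\left(g \right)} = \frac{1}{- \frac{79}{5} + g}$ ($u{\left(g \right)} = \frac{1}{g - \frac{79}{5}} = \frac{1}{- \frac{79}{5} + g}$)
$h{\left(X \right)} = 210$
$c = -14967$ ($c = 46 - 15013 = -14967$)
$u{\left(37 \right)} + \frac{1}{h{\left(-223 \right)} + c} = \frac{5}{-79 + 5 \cdot 37} + \frac{1}{210 - 14967} = \frac{5}{-79 + 185} + \frac{1}{-14757} = \frac{5}{106} - \frac{1}{14757} = \frac{73679}{1564242}$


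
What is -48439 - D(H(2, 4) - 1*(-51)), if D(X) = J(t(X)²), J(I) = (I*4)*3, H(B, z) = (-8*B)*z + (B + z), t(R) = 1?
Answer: -48451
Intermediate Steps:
H(B, z) = B + z - 8*B*z (H(B, z) = -8*B*z + (B + z) = B + z - 8*B*z)
J(I) = 12*I (J(I) = (4*I)*3 = 12*I)
D(X) = 12 (D(X) = 12*1² = 12*1 = 12)
-48439 - D(H(2, 4) - 1*(-51)) = -48439 - 1*12 = -48439 - 12 = -48451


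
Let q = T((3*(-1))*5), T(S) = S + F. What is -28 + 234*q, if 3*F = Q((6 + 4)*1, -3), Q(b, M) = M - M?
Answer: -3538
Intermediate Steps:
Q(b, M) = 0
F = 0 (F = (⅓)*0 = 0)
T(S) = S (T(S) = S + 0 = S)
q = -15 (q = (3*(-1))*5 = -3*5 = -15)
-28 + 234*q = -28 + 234*(-15) = -28 - 3510 = -3538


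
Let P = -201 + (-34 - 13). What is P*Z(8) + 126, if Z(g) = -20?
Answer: 5086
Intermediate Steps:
P = -248 (P = -201 - 47 = -248)
P*Z(8) + 126 = -248*(-20) + 126 = 4960 + 126 = 5086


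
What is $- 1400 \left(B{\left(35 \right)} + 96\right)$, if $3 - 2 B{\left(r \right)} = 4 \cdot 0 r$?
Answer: $-136500$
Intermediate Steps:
$B{\left(r \right)} = \frac{3}{2}$ ($B{\left(r \right)} = \frac{3}{2} - \frac{4 \cdot 0 r}{2} = \frac{3}{2} - \frac{4 \cdot 0}{2} = \frac{3}{2} - 0 = \frac{3}{2} + 0 = \frac{3}{2}$)
$- 1400 \left(B{\left(35 \right)} + 96\right) = - 1400 \left(\frac{3}{2} + 96\right) = \left(-1400\right) \frac{195}{2} = -136500$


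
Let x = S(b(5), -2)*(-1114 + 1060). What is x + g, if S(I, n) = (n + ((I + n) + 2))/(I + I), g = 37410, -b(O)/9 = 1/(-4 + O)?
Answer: 37377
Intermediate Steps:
b(O) = -9/(-4 + O)
S(I, n) = (2 + I + 2*n)/(2*I) (S(I, n) = (n + (2 + I + n))/((2*I)) = (2 + I + 2*n)*(1/(2*I)) = (2 + I + 2*n)/(2*I))
x = -33 (x = ((1 - 2 + (-9/(-4 + 5))/2)/((-9/(-4 + 5))))*(-1114 + 1060) = ((1 - 2 + (-9/1)/2)/((-9/1)))*(-54) = ((1 - 2 + (-9*1)/2)/((-9*1)))*(-54) = ((1 - 2 + (½)*(-9))/(-9))*(-54) = -(1 - 2 - 9/2)/9*(-54) = -⅑*(-11/2)*(-54) = (11/18)*(-54) = -33)
x + g = -33 + 37410 = 37377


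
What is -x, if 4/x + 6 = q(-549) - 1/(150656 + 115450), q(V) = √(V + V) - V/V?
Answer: 1982748355032/81221830237177 + 849748838832*I*√122/81221830237177 ≈ 0.024412 + 0.11556*I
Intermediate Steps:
q(V) = -1 + √2*√V (q(V) = √(2*V) - 1*1 = √2*√V - 1 = -1 + √2*√V)
x = 4/(-1862743/266106 + 3*I*√122) (x = 4/(-6 + ((-1 + √2*√(-549)) - 1/(150656 + 115450))) = 4/(-6 + ((-1 + √2*(3*I*√61)) - 1/266106)) = 4/(-6 + ((-1 + 3*I*√122) - 1*1/266106)) = 4/(-6 + ((-1 + 3*I*√122) - 1/266106)) = 4/(-6 + (-266107/266106 + 3*I*√122)) = 4/(-1862743/266106 + 3*I*√122) ≈ -0.024412 - 0.11556*I)
-x = -(-1982748355032/81221830237177 - 849748838832*I*√122/81221830237177) = 1982748355032/81221830237177 + 849748838832*I*√122/81221830237177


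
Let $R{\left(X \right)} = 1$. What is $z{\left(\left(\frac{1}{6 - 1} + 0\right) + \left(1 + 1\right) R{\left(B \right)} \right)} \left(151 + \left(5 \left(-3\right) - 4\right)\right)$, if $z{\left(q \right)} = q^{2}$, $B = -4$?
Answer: $\frac{15972}{25} \approx 638.88$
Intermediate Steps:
$z{\left(\left(\frac{1}{6 - 1} + 0\right) + \left(1 + 1\right) R{\left(B \right)} \right)} \left(151 + \left(5 \left(-3\right) - 4\right)\right) = \left(\left(\frac{1}{6 - 1} + 0\right) + \left(1 + 1\right) 1\right)^{2} \left(151 + \left(5 \left(-3\right) - 4\right)\right) = \left(\left(\frac{1}{5} + 0\right) + 2 \cdot 1\right)^{2} \left(151 - 19\right) = \left(\left(\frac{1}{5} + 0\right) + 2\right)^{2} \left(151 - 19\right) = \left(\frac{1}{5} + 2\right)^{2} \cdot 132 = \left(\frac{11}{5}\right)^{2} \cdot 132 = \frac{121}{25} \cdot 132 = \frac{15972}{25}$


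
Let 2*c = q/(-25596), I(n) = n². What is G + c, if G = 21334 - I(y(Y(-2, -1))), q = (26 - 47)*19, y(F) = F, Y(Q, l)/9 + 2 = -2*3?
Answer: 275583733/17064 ≈ 16150.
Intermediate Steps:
Y(Q, l) = -72 (Y(Q, l) = -18 + 9*(-2*3) = -18 + 9*(-6) = -18 - 54 = -72)
q = -399 (q = -21*19 = -399)
c = 133/17064 (c = (-399/(-25596))/2 = (-399*(-1/25596))/2 = (½)*(133/8532) = 133/17064 ≈ 0.0077942)
G = 16150 (G = 21334 - 1*(-72)² = 21334 - 1*5184 = 21334 - 5184 = 16150)
G + c = 16150 + 133/17064 = 275583733/17064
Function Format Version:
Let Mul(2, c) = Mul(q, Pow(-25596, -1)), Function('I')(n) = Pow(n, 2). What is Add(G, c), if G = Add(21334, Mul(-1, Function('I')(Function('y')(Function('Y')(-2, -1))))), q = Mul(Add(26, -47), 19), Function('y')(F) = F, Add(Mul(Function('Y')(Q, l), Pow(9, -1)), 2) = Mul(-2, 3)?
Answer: Rational(275583733, 17064) ≈ 16150.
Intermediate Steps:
Function('Y')(Q, l) = -72 (Function('Y')(Q, l) = Add(-18, Mul(9, Mul(-2, 3))) = Add(-18, Mul(9, -6)) = Add(-18, -54) = -72)
q = -399 (q = Mul(-21, 19) = -399)
c = Rational(133, 17064) (c = Mul(Rational(1, 2), Mul(-399, Pow(-25596, -1))) = Mul(Rational(1, 2), Mul(-399, Rational(-1, 25596))) = Mul(Rational(1, 2), Rational(133, 8532)) = Rational(133, 17064) ≈ 0.0077942)
G = 16150 (G = Add(21334, Mul(-1, Pow(-72, 2))) = Add(21334, Mul(-1, 5184)) = Add(21334, -5184) = 16150)
Add(G, c) = Add(16150, Rational(133, 17064)) = Rational(275583733, 17064)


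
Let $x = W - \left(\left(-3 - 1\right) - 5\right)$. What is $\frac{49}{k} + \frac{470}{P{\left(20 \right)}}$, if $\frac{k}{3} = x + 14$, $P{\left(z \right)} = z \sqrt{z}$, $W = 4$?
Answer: $\frac{49}{81} + \frac{47 \sqrt{5}}{20} \approx 5.8597$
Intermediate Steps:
$P{\left(z \right)} = z^{\frac{3}{2}}$
$x = 13$ ($x = 4 - \left(\left(-3 - 1\right) - 5\right) = 4 - \left(-4 - 5\right) = 4 - -9 = 4 + 9 = 13$)
$k = 81$ ($k = 3 \left(13 + 14\right) = 3 \cdot 27 = 81$)
$\frac{49}{k} + \frac{470}{P{\left(20 \right)}} = \frac{49}{81} + \frac{470}{20^{\frac{3}{2}}} = 49 \cdot \frac{1}{81} + \frac{470}{40 \sqrt{5}} = \frac{49}{81} + 470 \frac{\sqrt{5}}{200} = \frac{49}{81} + \frac{47 \sqrt{5}}{20}$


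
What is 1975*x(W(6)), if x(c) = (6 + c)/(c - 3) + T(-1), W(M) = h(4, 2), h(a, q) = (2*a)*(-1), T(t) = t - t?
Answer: 3950/11 ≈ 359.09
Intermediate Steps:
T(t) = 0
h(a, q) = -2*a
W(M) = -8 (W(M) = -2*4 = -8)
x(c) = (6 + c)/(-3 + c) (x(c) = (6 + c)/(c - 3) + 0 = (6 + c)/(-3 + c) + 0 = (6 + c)/(-3 + c))
1975*x(W(6)) = 1975*((6 - 8)/(-3 - 8)) = 1975*(-2/(-11)) = 1975*(-1/11*(-2)) = 1975*(2/11) = 3950/11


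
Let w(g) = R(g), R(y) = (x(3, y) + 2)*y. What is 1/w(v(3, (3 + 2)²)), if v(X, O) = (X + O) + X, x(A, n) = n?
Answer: 1/1023 ≈ 0.00097752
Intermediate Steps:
v(X, O) = O + 2*X (v(X, O) = (O + X) + X = O + 2*X)
R(y) = y*(2 + y) (R(y) = (y + 2)*y = (2 + y)*y = y*(2 + y))
w(g) = g*(2 + g)
1/w(v(3, (3 + 2)²)) = 1/(((3 + 2)² + 2*3)*(2 + ((3 + 2)² + 2*3))) = 1/((5² + 6)*(2 + (5² + 6))) = 1/((25 + 6)*(2 + (25 + 6))) = 1/(31*(2 + 31)) = 1/(31*33) = 1/1023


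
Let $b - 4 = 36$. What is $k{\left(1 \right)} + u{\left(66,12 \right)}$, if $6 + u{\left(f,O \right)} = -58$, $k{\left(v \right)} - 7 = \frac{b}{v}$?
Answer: $-17$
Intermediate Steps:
$b = 40$ ($b = 4 + 36 = 40$)
$k{\left(v \right)} = 7 + \frac{40}{v}$
$u{\left(f,O \right)} = -64$ ($u{\left(f,O \right)} = -6 - 58 = -64$)
$k{\left(1 \right)} + u{\left(66,12 \right)} = \left(7 + \frac{40}{1}\right) - 64 = \left(7 + 40 \cdot 1\right) - 64 = \left(7 + 40\right) - 64 = 47 - 64 = -17$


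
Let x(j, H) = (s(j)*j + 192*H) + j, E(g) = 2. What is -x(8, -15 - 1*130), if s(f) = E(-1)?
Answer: 27816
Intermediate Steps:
s(f) = 2
x(j, H) = 3*j + 192*H (x(j, H) = (2*j + 192*H) + j = 3*j + 192*H)
-x(8, -15 - 1*130) = -(3*8 + 192*(-15 - 1*130)) = -(24 + 192*(-15 - 130)) = -(24 + 192*(-145)) = -(24 - 27840) = -1*(-27816) = 27816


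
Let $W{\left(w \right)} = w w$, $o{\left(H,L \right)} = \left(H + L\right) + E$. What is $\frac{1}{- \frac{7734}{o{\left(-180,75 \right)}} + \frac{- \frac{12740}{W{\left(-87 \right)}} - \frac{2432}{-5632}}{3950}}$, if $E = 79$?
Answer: $\frac{17101398600}{5087002919663} \approx 0.0033618$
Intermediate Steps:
$o{\left(H,L \right)} = 79 + H + L$ ($o{\left(H,L \right)} = \left(H + L\right) + 79 = 79 + H + L$)
$W{\left(w \right)} = w^{2}$
$\frac{1}{- \frac{7734}{o{\left(-180,75 \right)}} + \frac{- \frac{12740}{W{\left(-87 \right)}} - \frac{2432}{-5632}}{3950}} = \frac{1}{- \frac{7734}{79 - 180 + 75} + \frac{- \frac{12740}{\left(-87\right)^{2}} - \frac{2432}{-5632}}{3950}} = \frac{1}{- \frac{7734}{-26} + \left(- \frac{12740}{7569} - - \frac{19}{44}\right) \frac{1}{3950}} = \frac{1}{\left(-7734\right) \left(- \frac{1}{26}\right) + \left(\left(-12740\right) \frac{1}{7569} + \frac{19}{44}\right) \frac{1}{3950}} = \frac{1}{\frac{3867}{13} + \left(- \frac{12740}{7569} + \frac{19}{44}\right) \frac{1}{3950}} = \frac{1}{\frac{3867}{13} - \frac{416749}{1315492200}} = \frac{1}{\frac{5087002919663}{17101398600}} = \frac{17101398600}{5087002919663}$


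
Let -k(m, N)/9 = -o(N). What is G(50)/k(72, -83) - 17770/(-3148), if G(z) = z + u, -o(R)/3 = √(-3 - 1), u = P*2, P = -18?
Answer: 8885/1574 + 7*I/27 ≈ 5.6449 + 0.25926*I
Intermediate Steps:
u = -36 (u = -18*2 = -36)
o(R) = -6*I (o(R) = -3*√(-3 - 1) = -6*I)
k(m, N) = -54*I (k(m, N) = -(-9)*(-6*I) = -54*I)
G(z) = -36 + z (G(z) = z - 36 = -36 + z)
G(50)/k(72, -83) - 17770/(-3148) = (-36 + 50)/((-54*I)) - 17770/(-3148) = 14*(I/54) - 17770*(-1/3148) = 7*I/27 + 8885/1574 = 8885/1574 + 7*I/27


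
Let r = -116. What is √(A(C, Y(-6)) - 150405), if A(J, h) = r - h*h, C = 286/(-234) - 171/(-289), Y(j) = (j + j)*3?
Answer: I*√151817 ≈ 389.64*I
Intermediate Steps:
Y(j) = 6*j (Y(j) = (2*j)*3 = 6*j)
C = -1640/2601 (C = 286*(-1/234) - 171*(-1/289) = -11/9 + 171/289 = -1640/2601 ≈ -0.63053)
A(J, h) = -116 - h² (A(J, h) = -116 - h*h = -116 - h²)
√(A(C, Y(-6)) - 150405) = √((-116 - (6*(-6))²) - 150405) = √((-116 - 1*(-36)²) - 150405) = √((-116 - 1*1296) - 150405) = √((-116 - 1296) - 150405) = √(-1412 - 150405) = √(-151817) = I*√151817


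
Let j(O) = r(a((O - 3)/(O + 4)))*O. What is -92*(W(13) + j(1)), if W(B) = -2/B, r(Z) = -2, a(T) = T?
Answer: 2576/13 ≈ 198.15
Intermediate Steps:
j(O) = -2*O
-92*(W(13) + j(1)) = -92*(-2/13 - 2*1) = -92*(-2*1/13 - 2) = -92*(-2/13 - 2) = -92*(-28/13) = 2576/13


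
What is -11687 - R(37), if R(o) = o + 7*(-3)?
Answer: -11703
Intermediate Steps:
R(o) = -21 + o (R(o) = o - 21 = -21 + o)
-11687 - R(37) = -11687 - (-21 + 37) = -11687 - 1*16 = -11687 - 16 = -11703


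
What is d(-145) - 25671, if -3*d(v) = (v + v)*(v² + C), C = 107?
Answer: 2017089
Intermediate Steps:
d(v) = -2*v*(107 + v²)/3 (d(v) = -(v + v)*(v² + 107)/3 = -2*v*(107 + v²)/3)
d(-145) - 25671 = -⅔*(-145)*(107 + (-145)²) - 25671 = -⅔*(-145)*(107 + 21025) - 25671 = -⅔*(-145)*21132 - 25671 = 2042760 - 25671 = 2017089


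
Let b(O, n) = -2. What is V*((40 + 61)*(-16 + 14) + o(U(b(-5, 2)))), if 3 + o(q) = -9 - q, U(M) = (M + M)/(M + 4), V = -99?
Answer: 20988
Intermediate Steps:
U(M) = 2*M/(4 + M) (U(M) = (2*M)/(4 + M) = 2*M/(4 + M))
o(q) = -12 - q (o(q) = -3 + (-9 - q) = -12 - q)
V*((40 + 61)*(-16 + 14) + o(U(b(-5, 2)))) = -99*((40 + 61)*(-16 + 14) + (-12 - 2*(-2)/(4 - 2))) = -99*(101*(-2) + (-12 - 2*(-2)/2)) = -99*(-202 + (-12 - 2*(-2)/2)) = -99*(-202 + (-12 - 1*(-2))) = -99*(-202 + (-12 + 2)) = -99*(-202 - 10) = -99*(-212) = 20988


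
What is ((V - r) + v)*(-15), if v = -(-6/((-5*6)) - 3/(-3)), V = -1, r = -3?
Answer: -12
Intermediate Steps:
v = -6/5 (v = -(-6/(-30) - 3*(-⅓)) = -(-6*(-1/30) + 1) = -(⅕ + 1) = -1*6/5 = -6/5 ≈ -1.2000)
((V - r) + v)*(-15) = ((-1 - 1*(-3)) - 6/5)*(-15) = ((-1 + 3) - 6/5)*(-15) = (2 - 6/5)*(-15) = (⅘)*(-15) = -12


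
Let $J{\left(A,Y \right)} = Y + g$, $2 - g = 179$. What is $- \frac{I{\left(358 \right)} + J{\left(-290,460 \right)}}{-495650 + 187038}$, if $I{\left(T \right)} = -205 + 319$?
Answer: $\frac{397}{308612} \approx 0.0012864$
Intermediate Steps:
$g = -177$ ($g = 2 - 179 = -177$)
$I{\left(T \right)} = 114$
$J{\left(A,Y \right)} = -177 + Y$ ($J{\left(A,Y \right)} = Y - 177 = -177 + Y$)
$- \frac{I{\left(358 \right)} + J{\left(-290,460 \right)}}{-495650 + 187038} = - \frac{114 + \left(-177 + 460\right)}{-495650 + 187038} = - \frac{114 + 283}{-308612} = - \frac{397 \left(-1\right)}{308612} = \left(-1\right) \left(- \frac{397}{308612}\right) = \frac{397}{308612}$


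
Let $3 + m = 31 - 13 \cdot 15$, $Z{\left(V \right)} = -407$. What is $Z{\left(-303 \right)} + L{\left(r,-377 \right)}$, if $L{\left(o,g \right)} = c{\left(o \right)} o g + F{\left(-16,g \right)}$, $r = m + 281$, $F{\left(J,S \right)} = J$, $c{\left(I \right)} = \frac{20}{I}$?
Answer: $-7963$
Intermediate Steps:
$m = -167$ ($m = -3 + \left(31 - 13 \cdot 15\right) = -3 + \left(31 - 195\right) = -3 - 164 = -167$)
$r = 114$ ($r = -167 + 281 = 114$)
$L{\left(o,g \right)} = -16 + 20 g$ ($L{\left(o,g \right)} = \frac{20}{o} o g - 16 = 20 g - 16 = -16 + 20 g$)
$Z{\left(-303 \right)} + L{\left(r,-377 \right)} = -407 + \left(-16 + 20 \left(-377\right)\right) = -407 - 7556 = -7963$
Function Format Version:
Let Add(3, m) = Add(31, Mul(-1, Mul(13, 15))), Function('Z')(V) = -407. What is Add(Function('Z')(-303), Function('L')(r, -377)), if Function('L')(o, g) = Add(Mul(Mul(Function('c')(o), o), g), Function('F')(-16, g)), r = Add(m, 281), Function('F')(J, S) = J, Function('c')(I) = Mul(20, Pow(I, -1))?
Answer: -7963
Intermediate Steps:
m = -167 (m = Add(-3, Add(31, Mul(-1, Mul(13, 15)))) = Add(-3, Add(31, Mul(-1, 195))) = Add(-3, Add(31, -195)) = Add(-3, -164) = -167)
r = 114 (r = Add(-167, 281) = 114)
Function('L')(o, g) = Add(-16, Mul(20, g)) (Function('L')(o, g) = Add(Mul(Mul(Mul(20, Pow(o, -1)), o), g), -16) = Add(Mul(20, g), -16) = Add(-16, Mul(20, g)))
Add(Function('Z')(-303), Function('L')(r, -377)) = Add(-407, Add(-16, Mul(20, -377))) = Add(-407, Add(-16, -7540)) = Add(-407, -7556) = -7963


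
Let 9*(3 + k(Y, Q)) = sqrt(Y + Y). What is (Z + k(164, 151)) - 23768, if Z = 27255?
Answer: 3484 + 2*sqrt(82)/9 ≈ 3486.0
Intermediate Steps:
k(Y, Q) = -3 + sqrt(2)*sqrt(Y)/9 (k(Y, Q) = -3 + sqrt(Y + Y)/9 = -3 + sqrt(2*Y)/9 = -3 + (sqrt(2)*sqrt(Y))/9 = -3 + sqrt(2)*sqrt(Y)/9)
(Z + k(164, 151)) - 23768 = (27255 + (-3 + sqrt(2)*sqrt(164)/9)) - 23768 = (27255 + (-3 + sqrt(2)*(2*sqrt(41))/9)) - 23768 = (27255 + (-3 + 2*sqrt(82)/9)) - 23768 = (27252 + 2*sqrt(82)/9) - 23768 = 3484 + 2*sqrt(82)/9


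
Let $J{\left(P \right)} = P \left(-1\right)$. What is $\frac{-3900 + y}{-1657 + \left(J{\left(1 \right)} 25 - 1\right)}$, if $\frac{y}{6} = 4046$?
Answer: $- \frac{2264}{187} \approx -12.107$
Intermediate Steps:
$J{\left(P \right)} = - P$
$y = 24276$ ($y = 6 \cdot 4046 = 24276$)
$\frac{-3900 + y}{-1657 + \left(J{\left(1 \right)} 25 - 1\right)} = \frac{-3900 + 24276}{-1657 + \left(\left(-1\right) 1 \cdot 25 - 1\right)} = \frac{20376}{-1657 - 26} = \frac{20376}{-1683} = 20376 \left(- \frac{1}{1683}\right) = - \frac{2264}{187}$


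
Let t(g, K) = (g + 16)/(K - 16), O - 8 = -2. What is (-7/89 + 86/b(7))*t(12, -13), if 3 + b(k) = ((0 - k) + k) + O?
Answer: -213724/7743 ≈ -27.602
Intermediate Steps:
O = 6 (O = 8 - 2 = 6)
b(k) = 3 (b(k) = -3 + (((0 - k) + k) + 6) = -3 + ((-k + k) + 6) = -3 + (0 + 6) = -3 + 6 = 3)
t(g, K) = (16 + g)/(-16 + K)
(-7/89 + 86/b(7))*t(12, -13) = (-7/89 + 86/3)*((16 + 12)/(-16 - 13)) = (-7*1/89 + 86*(1/3))*(28/(-29)) = (-7/89 + 86/3)*(-1/29*28) = (7633/267)*(-28/29) = -213724/7743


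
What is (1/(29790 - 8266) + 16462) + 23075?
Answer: 850994389/21524 ≈ 39537.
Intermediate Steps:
(1/(29790 - 8266) + 16462) + 23075 = (1/21524 + 16462) + 23075 = 354328089/21524 + 23075 = 850994389/21524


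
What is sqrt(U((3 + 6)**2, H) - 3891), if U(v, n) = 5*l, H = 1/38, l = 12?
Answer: I*sqrt(3831) ≈ 61.895*I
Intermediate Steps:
H = 1/38 ≈ 0.026316
U(v, n) = 60 (U(v, n) = 5*12 = 60)
sqrt(U((3 + 6)**2, H) - 3891) = sqrt(60 - 3891) = sqrt(-3831) = I*sqrt(3831)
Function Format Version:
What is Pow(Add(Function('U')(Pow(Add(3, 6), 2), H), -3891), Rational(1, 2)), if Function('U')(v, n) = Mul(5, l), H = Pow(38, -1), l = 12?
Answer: Mul(I, Pow(3831, Rational(1, 2))) ≈ Mul(61.895, I)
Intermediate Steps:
H = Rational(1, 38) ≈ 0.026316
Function('U')(v, n) = 60 (Function('U')(v, n) = Mul(5, 12) = 60)
Pow(Add(Function('U')(Pow(Add(3, 6), 2), H), -3891), Rational(1, 2)) = Pow(Add(60, -3891), Rational(1, 2)) = Pow(-3831, Rational(1, 2)) = Mul(I, Pow(3831, Rational(1, 2)))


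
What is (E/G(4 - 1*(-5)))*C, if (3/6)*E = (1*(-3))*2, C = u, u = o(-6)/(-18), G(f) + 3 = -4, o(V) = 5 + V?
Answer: 2/21 ≈ 0.095238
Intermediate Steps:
G(f) = -7 (G(f) = -3 - 4 = -7)
u = 1/18 (u = (5 - 6)/(-18) = -1*(-1/18) = 1/18 ≈ 0.055556)
C = 1/18 ≈ 0.055556
E = -12 (E = 2*((1*(-3))*2) = 2*(-3*2) = 2*(-6) = -12)
(E/G(4 - 1*(-5)))*C = -12/(-7)*(1/18) = -12*(-1/7)*(1/18) = (12/7)*(1/18) = 2/21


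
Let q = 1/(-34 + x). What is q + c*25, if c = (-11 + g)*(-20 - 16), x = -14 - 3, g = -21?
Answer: 1468799/51 ≈ 28800.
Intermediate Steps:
x = -17
q = -1/51 (q = 1/(-34 - 17) = 1/(-51) = -1/51 ≈ -0.019608)
c = 1152 (c = (-11 - 21)*(-20 - 16) = -32*(-36) = 1152)
q + c*25 = -1/51 + 1152*25 = -1/51 + 28800 = 1468799/51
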